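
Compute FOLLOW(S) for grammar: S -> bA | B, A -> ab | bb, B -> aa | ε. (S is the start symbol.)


$ ∈ FOLLOW(S). For each A -> αBβ: add FIRST(β)\{ε} to FOLLOW(B); if β nullable, add FOLLOW(A).
FOLLOW(S) = {$}


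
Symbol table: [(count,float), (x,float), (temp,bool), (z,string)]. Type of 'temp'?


Lookup 'temp' → type bool


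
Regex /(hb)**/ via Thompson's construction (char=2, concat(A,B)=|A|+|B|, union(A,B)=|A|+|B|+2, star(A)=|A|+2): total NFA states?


Syntax tree has 2 char leaf(s), 0 union(s), 2 star(s)
chars contribute 2×2 = 4; each union adds +2; each star adds +2
Total: 4 + 0 + 4 = 8 states


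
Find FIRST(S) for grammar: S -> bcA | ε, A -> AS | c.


Per alternative of S: FIRST(bcA) = {b}; FIRST(ε) = {ε}
FIRST(S) = {b, ε}


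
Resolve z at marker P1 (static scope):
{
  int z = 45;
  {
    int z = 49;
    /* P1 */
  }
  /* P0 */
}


z declared in the same block as P1
z = 49


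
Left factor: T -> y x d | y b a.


Common prefix: 'y'
Factored: T -> y T', T' -> x d | b a


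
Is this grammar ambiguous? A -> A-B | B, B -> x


precedence layered via separate nonterminal B: deterministic
Unambiguous


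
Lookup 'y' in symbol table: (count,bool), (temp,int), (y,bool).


Lookup 'y' → type bool


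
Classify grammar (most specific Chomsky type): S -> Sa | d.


Left-linear: every RHS is a terminal or one nonterminal followed by a terminal
Classification: Type 3 (Regular)


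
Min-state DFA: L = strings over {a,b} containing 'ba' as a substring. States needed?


KMP-style automaton: 2 progress states + 1 absorbing accept = 3
Minimal DFA: 3 states


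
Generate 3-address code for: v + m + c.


Break into single-operator statements:
t1 = v + m
t2 = t1 + c


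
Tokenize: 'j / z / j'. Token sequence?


Scan left to right, longest-match per lexeme
Tokens: ID(j), OP(/), ID(z), OP(/), ID(j)


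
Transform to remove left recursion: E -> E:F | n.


Left-recursive alternatives: E:F; non-recursive: n
Introduce E': E -> nE', E' -> :FE' | ε


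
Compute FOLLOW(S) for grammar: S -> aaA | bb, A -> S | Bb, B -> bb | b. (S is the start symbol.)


$ ∈ FOLLOW(S). For each A -> αBβ: add FIRST(β)\{ε} to FOLLOW(B); if β nullable, add FOLLOW(A).
FOLLOW(S) = {$}


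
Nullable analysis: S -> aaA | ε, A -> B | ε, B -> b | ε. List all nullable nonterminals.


A nonterminal is nullable iff some alternative derives ε (directly, or every symbol in it is nullable)
Nullable: {A, B, S}


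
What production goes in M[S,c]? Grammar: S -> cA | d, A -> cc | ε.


For [S, c]: 'c' ∈ FIRST(cA)
Entry: S -> cA


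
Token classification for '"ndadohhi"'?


Pattern: double-quoted sequence
Type: STRING_LITERAL


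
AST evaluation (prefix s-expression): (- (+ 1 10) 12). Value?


Evaluate inner: (+ 1 10) = 11
Evaluate root: (- 11 12) = -1
Result: -1


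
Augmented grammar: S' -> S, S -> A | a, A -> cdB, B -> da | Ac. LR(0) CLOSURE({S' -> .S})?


Start: S' -> .S
For each item with dot before a nonterminal B, add B -> .γ for every B-production
Closure: [S' -> .S, S -> .A, S -> .a, A -> .cdB]


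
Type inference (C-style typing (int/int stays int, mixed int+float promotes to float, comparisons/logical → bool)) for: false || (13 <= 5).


Operand types: bool || bool
Rule: logical operators take bool operands and yield bool
Result type: bool


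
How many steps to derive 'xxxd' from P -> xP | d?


Derivation: P => xP => xxP => xxxP => xxxd
Steps: 4


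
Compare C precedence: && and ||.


'&&' is logical AND (level 2); '||' is logical OR (level 1)
Higher level binds tighter
'&&' has higher precedence than '||'


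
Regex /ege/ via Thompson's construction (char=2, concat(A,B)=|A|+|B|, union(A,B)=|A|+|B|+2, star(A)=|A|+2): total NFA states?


Syntax tree has 3 char leaf(s), 0 union(s), 0 star(s)
chars contribute 3×2 = 6; each union adds +2; each star adds +2
Total: 6 + 0 + 0 = 6 states


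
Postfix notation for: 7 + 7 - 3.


Left to right (same or higher precedence on left)
Postfix: 7 7 + 3 -


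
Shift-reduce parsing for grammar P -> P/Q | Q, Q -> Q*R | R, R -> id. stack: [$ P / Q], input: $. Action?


handle 'P/Q' on top; lookahead ∈ FOLLOW(P) = {/, $}
Action: reduce (P -> P/Q)


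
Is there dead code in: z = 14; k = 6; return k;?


z is assigned but never read
Dead: 'z = 14'


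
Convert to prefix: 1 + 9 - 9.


left-to-right (same/higher precedence on left): tree is (- (+ 1 9) 9)
Prefix: - + 1 9 9


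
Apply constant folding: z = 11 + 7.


11 + 7 = 18 at compile time
Optimized: z = 18


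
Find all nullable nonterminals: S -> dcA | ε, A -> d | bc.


A nonterminal is nullable iff some alternative derives ε (directly, or every symbol in it is nullable)
Nullable: {S}


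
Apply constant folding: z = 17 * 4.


17 * 4 = 68 at compile time
Optimized: z = 68


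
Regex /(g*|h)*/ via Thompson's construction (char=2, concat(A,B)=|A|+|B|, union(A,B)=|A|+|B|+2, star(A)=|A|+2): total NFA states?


Syntax tree has 2 char leaf(s), 1 union(s), 2 star(s)
chars contribute 2×2 = 4; each union adds +2; each star adds +2
Total: 4 + 2 + 4 = 10 states


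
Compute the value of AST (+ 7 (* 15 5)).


Evaluate inner: (* 15 5) = 75
Evaluate root: (+ 7 75) = 82
Result: 82


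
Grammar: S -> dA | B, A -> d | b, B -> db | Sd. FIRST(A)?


Per alternative of A: FIRST(d) = {d}; FIRST(b) = {b}
FIRST(A) = {b, d}


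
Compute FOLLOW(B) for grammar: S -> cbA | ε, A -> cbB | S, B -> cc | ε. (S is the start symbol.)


$ ∈ FOLLOW(S). For each A -> αBβ: add FIRST(β)\{ε} to FOLLOW(B); if β nullable, add FOLLOW(A).
FOLLOW(B) = {$}


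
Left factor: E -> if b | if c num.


Common prefix: 'if'
Factored: E -> if E', E' -> b | c num


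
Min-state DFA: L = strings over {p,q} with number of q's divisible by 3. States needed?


Track (count of q) mod 3: states 0..2, accept at 0
Minimal DFA: 3 states


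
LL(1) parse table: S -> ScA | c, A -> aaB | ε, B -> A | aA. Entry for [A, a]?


For [A, a]: 'a' ∈ FIRST(aaB)
Entry: A -> aaB


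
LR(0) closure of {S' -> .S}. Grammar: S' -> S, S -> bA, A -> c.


Start: S' -> .S
For each item with dot before a nonterminal B, add B -> .γ for every B-production
Closure: [S' -> .S, S -> .bA]


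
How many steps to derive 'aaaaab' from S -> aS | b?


Derivation: S => aS => aaS => aaaS => aaaaS => aaaaaS => aaaaab
Steps: 6


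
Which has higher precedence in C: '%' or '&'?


'%' is multiplicative (level 10); '&' is bitwise AND (level 5)
Higher level binds tighter
'%' has higher precedence than '&'


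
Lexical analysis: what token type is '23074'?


Pattern: digits only
Type: INTEGER_LITERAL


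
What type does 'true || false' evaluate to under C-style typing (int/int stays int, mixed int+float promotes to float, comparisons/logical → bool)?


Operand types: bool || bool
Rule: logical operators take bool operands and yield bool
Result type: bool


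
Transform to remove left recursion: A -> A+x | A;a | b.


Left-recursive alternatives: A+x, A;a; non-recursive: b
Introduce A': A -> bA', A' -> +xA' | ;aA' | ε


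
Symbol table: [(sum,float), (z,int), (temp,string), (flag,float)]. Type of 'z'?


Lookup 'z' → type int


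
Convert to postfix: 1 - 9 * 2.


* has higher precedence, evaluate 9*2 first
Postfix: 1 9 2 * -


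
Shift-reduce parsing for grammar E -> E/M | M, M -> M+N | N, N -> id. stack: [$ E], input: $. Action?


start symbol E on stack, input exhausted
Action: accept


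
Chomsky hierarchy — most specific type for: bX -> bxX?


LHS has context (more than one symbol) and |LHS| ≤ |RHS|
Classification: Type 1 (Context-Sensitive)


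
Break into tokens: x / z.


Scan left to right, longest-match per lexeme
Tokens: ID(x), OP(/), ID(z)


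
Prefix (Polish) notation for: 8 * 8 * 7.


left-to-right (same/higher precedence on left): tree is (* (* 8 8) 7)
Prefix: * * 8 8 7


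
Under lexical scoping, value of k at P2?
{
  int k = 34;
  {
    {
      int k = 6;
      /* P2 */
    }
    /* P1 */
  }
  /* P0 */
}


k declared in the same block as P2
k = 6


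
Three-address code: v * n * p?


Break into single-operator statements:
t1 = v * n
t2 = t1 * p


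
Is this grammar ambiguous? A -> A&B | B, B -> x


precedence layered via separate nonterminal B: deterministic
Unambiguous


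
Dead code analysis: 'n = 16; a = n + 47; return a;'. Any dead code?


n is read by a's definition; a is returned
No dead code


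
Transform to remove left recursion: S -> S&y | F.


Left-recursive alternatives: S&y; non-recursive: F
Introduce S': S -> FS', S' -> &yS' | ε


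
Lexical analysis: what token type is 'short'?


Pattern: reserved word
Type: KEYWORD


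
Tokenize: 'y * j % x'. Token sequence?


Scan left to right, longest-match per lexeme
Tokens: ID(y), OP(*), ID(j), OP(%), ID(x)


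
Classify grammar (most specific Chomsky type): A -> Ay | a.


Left-linear: every RHS is a terminal or one nonterminal followed by a terminal
Classification: Type 3 (Regular)


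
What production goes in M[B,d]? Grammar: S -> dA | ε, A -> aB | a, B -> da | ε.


For [B, d]: 'd' ∈ FIRST(da)
Entry: B -> da


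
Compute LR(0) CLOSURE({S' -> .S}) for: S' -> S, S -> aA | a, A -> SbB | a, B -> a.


Start: S' -> .S
For each item with dot before a nonterminal B, add B -> .γ for every B-production
Closure: [S' -> .S, S -> .aA, S -> .a]


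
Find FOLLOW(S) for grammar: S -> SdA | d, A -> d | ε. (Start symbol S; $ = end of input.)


$ ∈ FOLLOW(S). For each A -> αBβ: add FIRST(β)\{ε} to FOLLOW(B); if β nullable, add FOLLOW(A).
FOLLOW(S) = {$, d}


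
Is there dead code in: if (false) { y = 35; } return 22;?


condition is constant false, so the whole block is unreachable
Dead: 'if (false) { y = 35; }'


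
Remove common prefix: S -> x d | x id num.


Common prefix: 'x'
Factored: S -> x S', S' -> d | id num


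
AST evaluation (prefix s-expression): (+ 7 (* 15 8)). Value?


Evaluate inner: (* 15 8) = 120
Evaluate root: (+ 7 120) = 127
Result: 127


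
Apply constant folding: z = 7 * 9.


7 * 9 = 63 at compile time
Optimized: z = 63


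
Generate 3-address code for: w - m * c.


Break into single-operator statements:
t1 = m * c
t2 = w - t1


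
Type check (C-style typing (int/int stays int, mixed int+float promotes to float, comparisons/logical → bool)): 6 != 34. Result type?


Operand types: int != int
Rule: comparison yields bool
Result type: bool


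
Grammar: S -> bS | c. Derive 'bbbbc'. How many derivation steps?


Derivation: S => bS => bbS => bbbS => bbbbS => bbbbc
Steps: 5


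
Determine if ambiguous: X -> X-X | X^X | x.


'x-x^x' has two parse trees (no precedence encoded between - and ^)
Ambiguous


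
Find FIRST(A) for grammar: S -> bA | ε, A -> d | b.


Per alternative of A: FIRST(d) = {d}; FIRST(b) = {b}
FIRST(A) = {b, d}


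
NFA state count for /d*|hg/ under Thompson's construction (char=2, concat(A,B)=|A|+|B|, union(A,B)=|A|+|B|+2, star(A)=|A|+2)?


Syntax tree has 3 char leaf(s), 1 union(s), 1 star(s)
chars contribute 3×2 = 6; each union adds +2; each star adds +2
Total: 6 + 2 + 2 = 10 states


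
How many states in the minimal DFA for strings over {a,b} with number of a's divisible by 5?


Track (count of a) mod 5: states 0..4, accept at 0
Minimal DFA: 5 states


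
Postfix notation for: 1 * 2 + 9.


Left to right (same or higher precedence on left)
Postfix: 1 2 * 9 +


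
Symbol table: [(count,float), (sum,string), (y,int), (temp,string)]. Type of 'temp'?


Lookup 'temp' → type string


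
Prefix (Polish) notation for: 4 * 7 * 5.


left-to-right (same/higher precedence on left): tree is (* (* 4 7) 5)
Prefix: * * 4 7 5


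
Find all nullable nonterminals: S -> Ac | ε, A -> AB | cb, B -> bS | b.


A nonterminal is nullable iff some alternative derives ε (directly, or every symbol in it is nullable)
Nullable: {S}


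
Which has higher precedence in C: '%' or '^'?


'%' is multiplicative (level 10); '^' is bitwise XOR (level 4)
Higher level binds tighter
'%' has higher precedence than '^'


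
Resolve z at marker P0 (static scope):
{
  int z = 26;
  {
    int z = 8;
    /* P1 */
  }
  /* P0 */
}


z declared in the same block as P0
z = 26


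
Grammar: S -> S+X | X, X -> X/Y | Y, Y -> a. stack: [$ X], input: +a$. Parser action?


lookahead ∉ {/} so X won't extend; reduce S -> X
Action: reduce (S -> X)


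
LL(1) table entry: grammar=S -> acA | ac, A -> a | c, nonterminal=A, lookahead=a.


For [A, a]: 'a' ∈ FIRST(a)
Entry: A -> a


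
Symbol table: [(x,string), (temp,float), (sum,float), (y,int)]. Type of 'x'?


Lookup 'x' → type string


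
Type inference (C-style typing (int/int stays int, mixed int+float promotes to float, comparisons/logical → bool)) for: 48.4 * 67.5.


Operand types: float * float
Rule: mixed int/float promotes to float; int/int stays int
Result type: float


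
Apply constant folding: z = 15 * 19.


15 * 19 = 285 at compile time
Optimized: z = 285


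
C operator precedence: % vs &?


'%' is multiplicative (level 10); '&' is bitwise AND (level 5)
Higher level binds tighter
'%' has higher precedence than '&'


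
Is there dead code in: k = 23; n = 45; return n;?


k is assigned but never read
Dead: 'k = 23'


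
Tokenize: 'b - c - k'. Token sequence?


Scan left to right, longest-match per lexeme
Tokens: ID(b), OP(-), ID(c), OP(-), ID(k)


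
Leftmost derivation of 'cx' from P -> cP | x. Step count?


Derivation: P => cP => cx
Steps: 2


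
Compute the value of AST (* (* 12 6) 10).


Evaluate inner: (* 12 6) = 72
Evaluate root: (* 72 10) = 720
Result: 720


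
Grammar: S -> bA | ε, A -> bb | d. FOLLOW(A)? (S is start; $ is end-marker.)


$ ∈ FOLLOW(S). For each A -> αBβ: add FIRST(β)\{ε} to FOLLOW(B); if β nullable, add FOLLOW(A).
FOLLOW(A) = {$}


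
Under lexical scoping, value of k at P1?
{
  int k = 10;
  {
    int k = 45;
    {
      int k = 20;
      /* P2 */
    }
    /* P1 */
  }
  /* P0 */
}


k declared in the same block as P1
k = 45


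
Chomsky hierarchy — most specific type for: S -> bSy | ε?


Single nonterminal LHS, but b^n y^n is not regular
Classification: Type 2 (Context-Free)


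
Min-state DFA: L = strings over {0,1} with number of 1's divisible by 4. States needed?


Track (count of 1) mod 4: states 0..3, accept at 0
Minimal DFA: 4 states


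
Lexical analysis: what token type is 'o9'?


Pattern: letter/underscore followed by alphanumerics, not a keyword
Type: IDENTIFIER


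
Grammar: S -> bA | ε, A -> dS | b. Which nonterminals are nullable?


A nonterminal is nullable iff some alternative derives ε (directly, or every symbol in it is nullable)
Nullable: {S}


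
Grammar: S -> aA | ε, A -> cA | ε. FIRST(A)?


Per alternative of A: FIRST(cA) = {c}; FIRST(ε) = {ε}
FIRST(A) = {c, ε}


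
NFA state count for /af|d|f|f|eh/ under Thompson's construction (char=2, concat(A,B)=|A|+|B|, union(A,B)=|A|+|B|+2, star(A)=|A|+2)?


Syntax tree has 7 char leaf(s), 4 union(s), 0 star(s)
chars contribute 7×2 = 14; each union adds +2; each star adds +2
Total: 14 + 8 + 0 = 22 states


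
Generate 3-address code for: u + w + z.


Break into single-operator statements:
t1 = u + w
t2 = t1 + z


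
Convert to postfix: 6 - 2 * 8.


* has higher precedence, evaluate 2*8 first
Postfix: 6 2 8 * -


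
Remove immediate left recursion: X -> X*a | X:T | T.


Left-recursive alternatives: X*a, X:T; non-recursive: T
Introduce X': X -> TX', X' -> *aX' | :TX' | ε


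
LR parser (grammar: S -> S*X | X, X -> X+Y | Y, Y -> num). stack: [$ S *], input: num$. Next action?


no handle ('S*' is not any RHS); shift 'num'
Action: shift


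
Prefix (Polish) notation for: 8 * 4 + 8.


left-to-right (same/higher precedence on left): tree is (+ (* 8 4) 8)
Prefix: + * 8 4 8


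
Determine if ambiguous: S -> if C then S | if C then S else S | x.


dangling else: 'if C then if C then x else x' parses two ways
Ambiguous


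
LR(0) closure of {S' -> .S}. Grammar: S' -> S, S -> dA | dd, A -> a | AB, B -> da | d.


Start: S' -> .S
For each item with dot before a nonterminal B, add B -> .γ for every B-production
Closure: [S' -> .S, S -> .dA, S -> .dd]


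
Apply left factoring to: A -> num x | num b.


Common prefix: 'num'
Factored: A -> num A', A' -> x | b


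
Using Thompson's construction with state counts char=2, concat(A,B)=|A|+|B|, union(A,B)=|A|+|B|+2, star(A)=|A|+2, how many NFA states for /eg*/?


Syntax tree has 2 char leaf(s), 0 union(s), 1 star(s)
chars contribute 2×2 = 4; each union adds +2; each star adds +2
Total: 4 + 0 + 2 = 6 states


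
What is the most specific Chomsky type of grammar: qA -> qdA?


LHS has context (more than one symbol) and |LHS| ≤ |RHS|
Classification: Type 1 (Context-Sensitive)


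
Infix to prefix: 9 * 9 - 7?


left-to-right (same/higher precedence on left): tree is (- (* 9 9) 7)
Prefix: - * 9 9 7


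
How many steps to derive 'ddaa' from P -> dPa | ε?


Derivation: P => dPa => ddPaa => ddaa
Steps: 3


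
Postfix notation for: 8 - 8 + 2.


Left to right (same or higher precedence on left)
Postfix: 8 8 - 2 +


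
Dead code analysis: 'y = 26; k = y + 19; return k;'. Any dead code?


y is read by k's definition; k is returned
No dead code


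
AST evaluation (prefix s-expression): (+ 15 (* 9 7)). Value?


Evaluate inner: (* 9 7) = 63
Evaluate root: (+ 15 63) = 78
Result: 78


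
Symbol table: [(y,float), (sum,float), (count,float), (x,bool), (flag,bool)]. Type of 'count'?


Lookup 'count' → type float


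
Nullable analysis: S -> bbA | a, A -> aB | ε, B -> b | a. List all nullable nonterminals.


A nonterminal is nullable iff some alternative derives ε (directly, or every symbol in it is nullable)
Nullable: {A}


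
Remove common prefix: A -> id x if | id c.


Common prefix: 'id'
Factored: A -> id A', A' -> x if | c


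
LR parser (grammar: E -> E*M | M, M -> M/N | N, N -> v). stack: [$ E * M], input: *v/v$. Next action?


handle 'E*M' on top; lookahead ∈ FOLLOW(E) = {*, $}
Action: reduce (E -> E*M)


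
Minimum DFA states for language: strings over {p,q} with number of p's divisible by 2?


Track (count of p) mod 2: states 0..1, accept at 0
Minimal DFA: 2 states


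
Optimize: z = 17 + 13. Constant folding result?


17 + 13 = 30 at compile time
Optimized: z = 30


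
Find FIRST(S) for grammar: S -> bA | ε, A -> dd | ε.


Per alternative of S: FIRST(bA) = {b}; FIRST(ε) = {ε}
FIRST(S) = {b, ε}


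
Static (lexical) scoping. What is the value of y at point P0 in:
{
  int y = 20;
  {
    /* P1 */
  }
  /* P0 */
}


y declared in the same block as P0
y = 20


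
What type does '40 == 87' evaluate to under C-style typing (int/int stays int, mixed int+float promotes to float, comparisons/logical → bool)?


Operand types: int == int
Rule: comparison yields bool
Result type: bool


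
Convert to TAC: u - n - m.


Break into single-operator statements:
t1 = u - n
t2 = t1 - m


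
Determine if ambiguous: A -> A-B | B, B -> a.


precedence layered via separate nonterminal B: deterministic
Unambiguous


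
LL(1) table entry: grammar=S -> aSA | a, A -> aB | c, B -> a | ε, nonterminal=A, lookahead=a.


For [A, a]: 'a' ∈ FIRST(aB)
Entry: A -> aB


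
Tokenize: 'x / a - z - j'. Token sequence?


Scan left to right, longest-match per lexeme
Tokens: ID(x), OP(/), ID(a), OP(-), ID(z), OP(-), ID(j)


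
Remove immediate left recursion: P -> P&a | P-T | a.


Left-recursive alternatives: P&a, P-T; non-recursive: a
Introduce P': P -> aP', P' -> &aP' | -TP' | ε


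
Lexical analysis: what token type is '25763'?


Pattern: digits only
Type: INTEGER_LITERAL


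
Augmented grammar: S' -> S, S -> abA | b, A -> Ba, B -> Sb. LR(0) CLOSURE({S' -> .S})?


Start: S' -> .S
For each item with dot before a nonterminal B, add B -> .γ for every B-production
Closure: [S' -> .S, S -> .abA, S -> .b]


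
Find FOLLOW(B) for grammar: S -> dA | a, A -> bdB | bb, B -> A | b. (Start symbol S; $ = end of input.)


$ ∈ FOLLOW(S). For each A -> αBβ: add FIRST(β)\{ε} to FOLLOW(B); if β nullable, add FOLLOW(A).
FOLLOW(B) = {$}


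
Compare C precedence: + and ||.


'+' is additive (level 9); '||' is logical OR (level 1)
Higher level binds tighter
'+' has higher precedence than '||'


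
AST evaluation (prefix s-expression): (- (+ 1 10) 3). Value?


Evaluate inner: (+ 1 10) = 11
Evaluate root: (- 11 3) = 8
Result: 8


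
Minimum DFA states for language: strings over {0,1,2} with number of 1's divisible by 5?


Track (count of 1) mod 5: states 0..4, accept at 0
Minimal DFA: 5 states


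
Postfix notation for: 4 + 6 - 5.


Left to right (same or higher precedence on left)
Postfix: 4 6 + 5 -


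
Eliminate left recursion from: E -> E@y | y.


Left-recursive alternatives: E@y; non-recursive: y
Introduce E': E -> yE', E' -> @yE' | ε


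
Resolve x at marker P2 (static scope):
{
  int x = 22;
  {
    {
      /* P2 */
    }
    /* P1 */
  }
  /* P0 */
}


P2's block does not declare x; resolves to the enclosing declaration at depth 0
x = 22


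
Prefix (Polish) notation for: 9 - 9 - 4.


left-to-right (same/higher precedence on left): tree is (- (- 9 9) 4)
Prefix: - - 9 9 4


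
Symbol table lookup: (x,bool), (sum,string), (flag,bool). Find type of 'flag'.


Lookup 'flag' → type bool


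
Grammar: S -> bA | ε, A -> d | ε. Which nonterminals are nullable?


A nonterminal is nullable iff some alternative derives ε (directly, or every symbol in it is nullable)
Nullable: {A, S}


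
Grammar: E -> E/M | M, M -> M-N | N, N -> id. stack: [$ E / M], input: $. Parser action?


handle 'E/M' on top; lookahead ∈ FOLLOW(E) = {/, $}
Action: reduce (E -> E/M)


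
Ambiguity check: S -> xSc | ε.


balanced x^n…c^n: each string has a unique parse
Unambiguous


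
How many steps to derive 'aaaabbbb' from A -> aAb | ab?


Derivation: A => aAb => aaAbb => aaaAbbb => aaaabbbb
Steps: 4


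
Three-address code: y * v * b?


Break into single-operator statements:
t1 = y * v
t2 = t1 * b


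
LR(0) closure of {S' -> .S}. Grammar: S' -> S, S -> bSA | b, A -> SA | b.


Start: S' -> .S
For each item with dot before a nonterminal B, add B -> .γ for every B-production
Closure: [S' -> .S, S -> .bSA, S -> .b]


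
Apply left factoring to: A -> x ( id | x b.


Common prefix: 'x'
Factored: A -> x A', A' -> ( id | b


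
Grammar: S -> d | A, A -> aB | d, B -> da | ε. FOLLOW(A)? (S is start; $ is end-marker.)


$ ∈ FOLLOW(S). For each A -> αBβ: add FIRST(β)\{ε} to FOLLOW(B); if β nullable, add FOLLOW(A).
FOLLOW(A) = {$}


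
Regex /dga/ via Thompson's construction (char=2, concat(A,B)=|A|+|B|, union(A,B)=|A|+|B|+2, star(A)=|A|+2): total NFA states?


Syntax tree has 3 char leaf(s), 0 union(s), 0 star(s)
chars contribute 3×2 = 6; each union adds +2; each star adds +2
Total: 6 + 0 + 0 = 6 states


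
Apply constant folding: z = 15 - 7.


15 - 7 = 8 at compile time
Optimized: z = 8


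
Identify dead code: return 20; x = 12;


statement follows a return and is unreachable
Dead: 'x = 12'


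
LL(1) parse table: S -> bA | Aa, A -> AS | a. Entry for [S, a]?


For [S, a]: 'a' ∈ FIRST(Aa)
Entry: S -> Aa


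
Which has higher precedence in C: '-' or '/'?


'/' is multiplicative (level 10); '-' is additive (level 9)
Higher level binds tighter
'/' has higher precedence than '-'


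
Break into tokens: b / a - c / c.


Scan left to right, longest-match per lexeme
Tokens: ID(b), OP(/), ID(a), OP(-), ID(c), OP(/), ID(c)


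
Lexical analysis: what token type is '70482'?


Pattern: digits only
Type: INTEGER_LITERAL


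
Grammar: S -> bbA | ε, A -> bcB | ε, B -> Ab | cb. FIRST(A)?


Per alternative of A: FIRST(bcB) = {b}; FIRST(ε) = {ε}
FIRST(A) = {b, ε}


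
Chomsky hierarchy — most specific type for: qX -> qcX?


LHS has context (more than one symbol) and |LHS| ≤ |RHS|
Classification: Type 1 (Context-Sensitive)


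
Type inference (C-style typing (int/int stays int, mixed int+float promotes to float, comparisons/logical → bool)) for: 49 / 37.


Operand types: int / int
Rule: mixed int/float promotes to float; int/int stays int
Result type: int


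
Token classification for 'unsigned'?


Pattern: reserved word
Type: KEYWORD


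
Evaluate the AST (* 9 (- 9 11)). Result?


Evaluate inner: (- 9 11) = -2
Evaluate root: (* 9 -2) = -18
Result: -18


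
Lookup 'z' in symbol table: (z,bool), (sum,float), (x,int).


Lookup 'z' → type bool


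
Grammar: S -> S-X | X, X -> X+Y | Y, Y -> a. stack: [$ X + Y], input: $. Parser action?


handle 'X+Y' on top
Action: reduce (X -> X+Y)


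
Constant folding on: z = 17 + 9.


17 + 9 = 26 at compile time
Optimized: z = 26


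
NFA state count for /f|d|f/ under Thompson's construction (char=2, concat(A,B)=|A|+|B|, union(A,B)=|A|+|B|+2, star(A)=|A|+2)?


Syntax tree has 3 char leaf(s), 2 union(s), 0 star(s)
chars contribute 3×2 = 6; each union adds +2; each star adds +2
Total: 6 + 4 + 0 = 10 states


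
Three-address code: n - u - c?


Break into single-operator statements:
t1 = n - u
t2 = t1 - c


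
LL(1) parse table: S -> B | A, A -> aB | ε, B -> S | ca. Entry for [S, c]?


For [S, c]: 'c' ∈ FIRST(B)
Entry: S -> B


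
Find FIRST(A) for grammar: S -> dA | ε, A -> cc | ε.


Per alternative of A: FIRST(cc) = {c}; FIRST(ε) = {ε}
FIRST(A) = {c, ε}


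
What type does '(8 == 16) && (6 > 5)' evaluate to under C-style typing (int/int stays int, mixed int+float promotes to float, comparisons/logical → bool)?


Operand types: bool && bool
Rule: logical operators take bool operands and yield bool
Result type: bool


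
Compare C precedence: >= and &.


'>=' is relational (level 7); '&' is bitwise AND (level 5)
Higher level binds tighter
'>=' has higher precedence than '&'


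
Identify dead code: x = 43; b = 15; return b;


x is assigned but never read
Dead: 'x = 43'


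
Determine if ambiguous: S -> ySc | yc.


balanced y^n…c^n: each string has a unique parse
Unambiguous


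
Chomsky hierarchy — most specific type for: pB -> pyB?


LHS has context (more than one symbol) and |LHS| ≤ |RHS|
Classification: Type 1 (Context-Sensitive)


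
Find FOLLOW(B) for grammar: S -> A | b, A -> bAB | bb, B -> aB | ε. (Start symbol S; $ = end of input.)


$ ∈ FOLLOW(S). For each A -> αBβ: add FIRST(β)\{ε} to FOLLOW(B); if β nullable, add FOLLOW(A).
FOLLOW(B) = {$, a}


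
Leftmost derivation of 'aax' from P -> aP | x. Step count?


Derivation: P => aP => aaP => aax
Steps: 3


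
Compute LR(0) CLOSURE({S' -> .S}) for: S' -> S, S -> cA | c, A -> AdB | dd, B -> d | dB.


Start: S' -> .S
For each item with dot before a nonterminal B, add B -> .γ for every B-production
Closure: [S' -> .S, S -> .cA, S -> .c]


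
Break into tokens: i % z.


Scan left to right, longest-match per lexeme
Tokens: ID(i), OP(%), ID(z)


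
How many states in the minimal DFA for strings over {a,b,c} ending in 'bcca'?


Track the longest suffix of input matching a prefix of 'bcca': 5 classes (prefixes of length 0..4)
Minimal DFA: 5 states


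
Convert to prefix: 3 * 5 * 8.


left-to-right (same/higher precedence on left): tree is (* (* 3 5) 8)
Prefix: * * 3 5 8


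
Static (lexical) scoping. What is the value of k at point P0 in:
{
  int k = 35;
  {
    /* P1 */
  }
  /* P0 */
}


k declared in the same block as P0
k = 35


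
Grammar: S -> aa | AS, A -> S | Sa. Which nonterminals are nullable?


A nonterminal is nullable iff some alternative derives ε (directly, or every symbol in it is nullable)
Nullable: {}


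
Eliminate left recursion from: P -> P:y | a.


Left-recursive alternatives: P:y; non-recursive: a
Introduce P': P -> aP', P' -> :yP' | ε


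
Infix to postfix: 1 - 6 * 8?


* has higher precedence, evaluate 6*8 first
Postfix: 1 6 8 * -


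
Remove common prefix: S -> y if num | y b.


Common prefix: 'y'
Factored: S -> y S', S' -> if num | b


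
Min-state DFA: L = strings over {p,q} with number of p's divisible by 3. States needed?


Track (count of p) mod 3: states 0..2, accept at 0
Minimal DFA: 3 states


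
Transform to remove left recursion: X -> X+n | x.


Left-recursive alternatives: X+n; non-recursive: x
Introduce X': X -> xX', X' -> +nX' | ε


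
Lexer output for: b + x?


Scan left to right, longest-match per lexeme
Tokens: ID(b), OP(+), ID(x)


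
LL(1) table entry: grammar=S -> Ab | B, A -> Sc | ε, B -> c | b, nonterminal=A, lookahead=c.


For [A, c]: 'c' ∈ FIRST(Sc)
Entry: A -> Sc


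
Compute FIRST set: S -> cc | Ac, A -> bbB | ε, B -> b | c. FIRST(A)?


Per alternative of A: FIRST(bbB) = {b}; FIRST(ε) = {ε}
FIRST(A) = {b, ε}


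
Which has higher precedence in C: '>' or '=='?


'>' is relational (level 7); '==' is equality (level 6)
Higher level binds tighter
'>' has higher precedence than '=='


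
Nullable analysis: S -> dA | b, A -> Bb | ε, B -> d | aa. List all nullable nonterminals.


A nonterminal is nullable iff some alternative derives ε (directly, or every symbol in it is nullable)
Nullable: {A}


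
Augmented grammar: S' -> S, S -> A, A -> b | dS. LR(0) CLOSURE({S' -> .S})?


Start: S' -> .S
For each item with dot before a nonterminal B, add B -> .γ for every B-production
Closure: [S' -> .S, S -> .A, A -> .b, A -> .dS]


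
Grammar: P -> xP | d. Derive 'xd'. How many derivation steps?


Derivation: P => xP => xd
Steps: 2


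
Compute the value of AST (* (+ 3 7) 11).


Evaluate inner: (+ 3 7) = 10
Evaluate root: (* 10 11) = 110
Result: 110


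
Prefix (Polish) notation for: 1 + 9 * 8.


'*' binds tighter: tree is (+ 1 (* 9 8))
Prefix: + 1 * 9 8


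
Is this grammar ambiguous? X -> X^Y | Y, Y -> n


precedence layered via separate nonterminal Y: deterministic
Unambiguous


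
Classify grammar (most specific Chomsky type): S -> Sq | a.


Left-linear: every RHS is a terminal or one nonterminal followed by a terminal
Classification: Type 3 (Regular)


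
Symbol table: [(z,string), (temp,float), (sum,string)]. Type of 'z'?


Lookup 'z' → type string


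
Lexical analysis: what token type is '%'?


Pattern: operator symbol
Type: OPERATOR


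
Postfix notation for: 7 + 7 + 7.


Left to right (same or higher precedence on left)
Postfix: 7 7 + 7 +


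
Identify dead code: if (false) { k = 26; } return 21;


condition is constant false, so the whole block is unreachable
Dead: 'if (false) { k = 26; }'


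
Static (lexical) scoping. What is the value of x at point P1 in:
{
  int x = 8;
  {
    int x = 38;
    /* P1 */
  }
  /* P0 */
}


x declared in the same block as P1
x = 38


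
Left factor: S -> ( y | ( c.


Common prefix: '('
Factored: S -> ( S', S' -> y | c


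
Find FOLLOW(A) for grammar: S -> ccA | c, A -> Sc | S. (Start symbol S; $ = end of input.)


$ ∈ FOLLOW(S). For each A -> αBβ: add FIRST(β)\{ε} to FOLLOW(B); if β nullable, add FOLLOW(A).
FOLLOW(A) = {$, c}


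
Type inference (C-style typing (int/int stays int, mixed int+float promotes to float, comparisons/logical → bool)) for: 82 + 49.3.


Operand types: int + float
Rule: mixed int/float promotes to float; int/int stays int
Result type: float


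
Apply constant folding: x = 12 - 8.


12 - 8 = 4 at compile time
Optimized: x = 4


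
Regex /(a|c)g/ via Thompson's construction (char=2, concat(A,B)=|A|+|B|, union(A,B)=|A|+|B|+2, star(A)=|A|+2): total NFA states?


Syntax tree has 3 char leaf(s), 1 union(s), 0 star(s)
chars contribute 3×2 = 6; each union adds +2; each star adds +2
Total: 6 + 2 + 0 = 8 states


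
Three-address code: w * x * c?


Break into single-operator statements:
t1 = w * x
t2 = t1 * c


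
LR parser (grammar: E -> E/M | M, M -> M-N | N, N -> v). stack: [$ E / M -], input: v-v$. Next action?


no handle; shift 'v'
Action: shift


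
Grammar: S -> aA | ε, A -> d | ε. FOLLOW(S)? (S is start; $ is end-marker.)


$ ∈ FOLLOW(S). For each A -> αBβ: add FIRST(β)\{ε} to FOLLOW(B); if β nullable, add FOLLOW(A).
FOLLOW(S) = {$}


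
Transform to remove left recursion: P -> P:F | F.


Left-recursive alternatives: P:F; non-recursive: F
Introduce P': P -> FP', P' -> :FP' | ε


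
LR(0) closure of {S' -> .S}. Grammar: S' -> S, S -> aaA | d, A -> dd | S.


Start: S' -> .S
For each item with dot before a nonterminal B, add B -> .γ for every B-production
Closure: [S' -> .S, S -> .aaA, S -> .d]


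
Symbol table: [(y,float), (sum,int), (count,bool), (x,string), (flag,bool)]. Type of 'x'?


Lookup 'x' → type string


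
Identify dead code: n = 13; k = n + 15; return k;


n is read by k's definition; k is returned
No dead code


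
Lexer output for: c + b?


Scan left to right, longest-match per lexeme
Tokens: ID(c), OP(+), ID(b)


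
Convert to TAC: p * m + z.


Break into single-operator statements:
t1 = p * m
t2 = t1 + z


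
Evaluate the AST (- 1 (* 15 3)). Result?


Evaluate inner: (* 15 3) = 45
Evaluate root: (- 1 45) = -44
Result: -44


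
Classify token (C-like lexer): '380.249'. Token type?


Pattern: digits with a decimal point
Type: FLOAT_LITERAL


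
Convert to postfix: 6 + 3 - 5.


Left to right (same or higher precedence on left)
Postfix: 6 3 + 5 -


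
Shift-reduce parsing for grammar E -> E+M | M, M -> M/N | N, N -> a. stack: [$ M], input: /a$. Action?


shift '/' to continue M -> M/N
Action: shift


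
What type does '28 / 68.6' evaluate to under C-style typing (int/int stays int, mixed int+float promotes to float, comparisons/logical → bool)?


Operand types: int / float
Rule: mixed int/float promotes to float; int/int stays int
Result type: float


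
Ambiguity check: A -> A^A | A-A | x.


'x^x-x' has two parse trees (no precedence encoded between ^ and -)
Ambiguous


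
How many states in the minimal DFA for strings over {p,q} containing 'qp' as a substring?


KMP-style automaton: 2 progress states + 1 absorbing accept = 3
Minimal DFA: 3 states


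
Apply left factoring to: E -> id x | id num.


Common prefix: 'id'
Factored: E -> id E', E' -> x | num


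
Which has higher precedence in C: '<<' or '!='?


'<<' is shift (level 8); '!=' is equality (level 6)
Higher level binds tighter
'<<' has higher precedence than '!='


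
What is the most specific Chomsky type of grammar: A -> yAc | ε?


Single nonterminal LHS, but y^n c^n is not regular
Classification: Type 2 (Context-Free)


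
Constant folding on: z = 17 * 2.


17 * 2 = 34 at compile time
Optimized: z = 34


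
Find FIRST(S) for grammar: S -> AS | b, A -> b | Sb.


Per alternative of S: FIRST(AS) = {b}; FIRST(b) = {b}
FIRST(S) = {b}


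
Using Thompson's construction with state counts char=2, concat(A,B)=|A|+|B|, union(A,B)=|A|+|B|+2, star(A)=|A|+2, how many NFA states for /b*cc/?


Syntax tree has 3 char leaf(s), 0 union(s), 1 star(s)
chars contribute 3×2 = 6; each union adds +2; each star adds +2
Total: 6 + 0 + 2 = 8 states


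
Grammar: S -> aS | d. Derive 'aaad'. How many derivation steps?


Derivation: S => aS => aaS => aaaS => aaad
Steps: 4


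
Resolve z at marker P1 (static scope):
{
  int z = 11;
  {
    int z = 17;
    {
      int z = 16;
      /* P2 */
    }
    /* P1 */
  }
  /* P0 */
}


z declared in the same block as P1
z = 17


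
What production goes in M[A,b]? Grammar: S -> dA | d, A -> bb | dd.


For [A, b]: 'b' ∈ FIRST(bb)
Entry: A -> bb


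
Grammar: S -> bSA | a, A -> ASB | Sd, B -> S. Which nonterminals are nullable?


A nonterminal is nullable iff some alternative derives ε (directly, or every symbol in it is nullable)
Nullable: {}


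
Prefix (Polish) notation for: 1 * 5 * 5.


left-to-right (same/higher precedence on left): tree is (* (* 1 5) 5)
Prefix: * * 1 5 5


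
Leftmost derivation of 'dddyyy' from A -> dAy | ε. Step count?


Derivation: A => dAy => ddAyy => dddAyyy => dddyyy
Steps: 4


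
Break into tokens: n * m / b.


Scan left to right, longest-match per lexeme
Tokens: ID(n), OP(*), ID(m), OP(/), ID(b)


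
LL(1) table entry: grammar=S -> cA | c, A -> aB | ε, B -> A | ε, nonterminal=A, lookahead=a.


For [A, a]: 'a' ∈ FIRST(aB)
Entry: A -> aB


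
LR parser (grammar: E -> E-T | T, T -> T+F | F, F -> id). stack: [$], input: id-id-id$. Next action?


no handle on stack; shift 'id'
Action: shift


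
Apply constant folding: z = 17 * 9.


17 * 9 = 153 at compile time
Optimized: z = 153


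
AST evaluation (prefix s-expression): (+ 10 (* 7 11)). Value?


Evaluate inner: (* 7 11) = 77
Evaluate root: (+ 10 77) = 87
Result: 87


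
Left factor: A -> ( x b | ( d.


Common prefix: '('
Factored: A -> ( A', A' -> x b | d


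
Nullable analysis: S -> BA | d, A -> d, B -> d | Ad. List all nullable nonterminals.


A nonterminal is nullable iff some alternative derives ε (directly, or every symbol in it is nullable)
Nullable: {}


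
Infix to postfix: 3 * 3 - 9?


Left to right (same or higher precedence on left)
Postfix: 3 3 * 9 -


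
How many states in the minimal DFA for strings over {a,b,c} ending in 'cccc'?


Track the longest suffix of input matching a prefix of 'cccc': 5 classes (prefixes of length 0..4)
Minimal DFA: 5 states


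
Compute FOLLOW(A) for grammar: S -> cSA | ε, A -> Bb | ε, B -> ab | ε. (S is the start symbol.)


$ ∈ FOLLOW(S). For each A -> αBβ: add FIRST(β)\{ε} to FOLLOW(B); if β nullable, add FOLLOW(A).
FOLLOW(A) = {$, a, b}


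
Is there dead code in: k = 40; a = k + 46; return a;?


k is read by a's definition; a is returned
No dead code


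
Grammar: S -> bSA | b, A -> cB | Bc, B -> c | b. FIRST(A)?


Per alternative of A: FIRST(cB) = {c}; FIRST(Bc) = {b, c}
FIRST(A) = {b, c}


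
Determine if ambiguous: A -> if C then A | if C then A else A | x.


dangling else: 'if C then if C then x else x' parses two ways
Ambiguous


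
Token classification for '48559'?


Pattern: digits only
Type: INTEGER_LITERAL


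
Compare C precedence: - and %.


'%' is multiplicative (level 10); '-' is additive (level 9)
Higher level binds tighter
'%' has higher precedence than '-'


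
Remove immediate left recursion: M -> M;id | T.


Left-recursive alternatives: M;id; non-recursive: T
Introduce M': M -> TM', M' -> ;idM' | ε


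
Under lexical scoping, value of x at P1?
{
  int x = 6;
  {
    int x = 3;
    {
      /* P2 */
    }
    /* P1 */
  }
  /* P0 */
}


x declared in the same block as P1
x = 3


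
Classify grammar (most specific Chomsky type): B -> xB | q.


Right-linear: every RHS is a terminal or a terminal followed by one nonterminal
Classification: Type 3 (Regular)


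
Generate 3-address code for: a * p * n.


Break into single-operator statements:
t1 = a * p
t2 = t1 * n
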